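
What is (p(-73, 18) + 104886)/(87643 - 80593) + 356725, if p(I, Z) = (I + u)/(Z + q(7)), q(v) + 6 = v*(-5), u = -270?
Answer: 57845371471/162150 ≈ 3.5674e+5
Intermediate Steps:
q(v) = -6 - 5*v (q(v) = -6 + v*(-5) = -6 - 5*v)
p(I, Z) = (-270 + I)/(-41 + Z) (p(I, Z) = (I - 270)/(Z + (-6 - 5*7)) = (-270 + I)/(Z + (-6 - 35)) = (-270 + I)/(Z - 41) = (-270 + I)/(-41 + Z))
(p(-73, 18) + 104886)/(87643 - 80593) + 356725 = ((-270 - 73)/(-41 + 18) + 104886)/(87643 - 80593) + 356725 = (-343/(-23) + 104886)/7050 + 356725 = (-1/23*(-343) + 104886)*(1/7050) + 356725 = (343/23 + 104886)*(1/7050) + 356725 = (2412721/23)*(1/7050) + 356725 = 2412721/162150 + 356725 = 57845371471/162150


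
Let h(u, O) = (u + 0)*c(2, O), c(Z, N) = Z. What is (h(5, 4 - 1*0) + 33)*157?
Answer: 6751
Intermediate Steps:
h(u, O) = 2*u (h(u, O) = (u + 0)*2 = u*2 = 2*u)
(h(5, 4 - 1*0) + 33)*157 = (2*5 + 33)*157 = (10 + 33)*157 = 43*157 = 6751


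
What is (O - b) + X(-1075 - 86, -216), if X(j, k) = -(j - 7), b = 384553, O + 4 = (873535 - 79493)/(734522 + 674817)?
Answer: -540324275829/1409339 ≈ -3.8339e+5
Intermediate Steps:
O = -4843314/1409339 (O = -4 + (873535 - 79493)/(734522 + 674817) = -4 + 794042/1409339 = -4843314/1409339 ≈ -3.4366)
X(j, k) = 7 - j (X(j, k) = -(-7 + j) = 7 - j)
(O - b) + X(-1075 - 86, -216) = (-4843314/1409339 - 1*384553) + (7 - (-1075 - 86)) = (-4843314/1409339 - 384553) + (7 - 1*(-1161)) = -541970383781/1409339 + (7 + 1161) = -541970383781/1409339 + 1168 = -540324275829/1409339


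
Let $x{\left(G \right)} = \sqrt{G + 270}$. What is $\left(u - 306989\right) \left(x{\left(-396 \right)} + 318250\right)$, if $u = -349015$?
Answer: $-208773273000 - 1968012 i \sqrt{14} \approx -2.0877 \cdot 10^{11} - 7.3636 \cdot 10^{6} i$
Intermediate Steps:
$x{\left(G \right)} = \sqrt{270 + G}$
$\left(u - 306989\right) \left(x{\left(-396 \right)} + 318250\right) = \left(-349015 - 306989\right) \left(\sqrt{270 - 396} + 318250\right) = - 656004 \left(\sqrt{-126} + 318250\right) = - 656004 \left(3 i \sqrt{14} + 318250\right) = - 656004 \left(318250 + 3 i \sqrt{14}\right) = -208773273000 - 1968012 i \sqrt{14}$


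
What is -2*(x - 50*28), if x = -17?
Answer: 2834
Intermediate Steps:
-2*(x - 50*28) = -2*(-17 - 50*28) = -2*(-17 - 1400) = -2*(-1417) = 2834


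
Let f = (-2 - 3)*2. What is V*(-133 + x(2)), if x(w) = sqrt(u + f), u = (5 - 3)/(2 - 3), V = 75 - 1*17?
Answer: -7714 + 116*I*sqrt(3) ≈ -7714.0 + 200.92*I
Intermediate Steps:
V = 58 (V = 75 - 17 = 58)
f = -10 (f = -5*2 = -10)
u = -2 (u = 2/(-1) = 2*(-1) = -2)
x(w) = 2*I*sqrt(3) (x(w) = sqrt(-2 - 10) = sqrt(-12) = 2*I*sqrt(3))
V*(-133 + x(2)) = 58*(-133 + 2*I*sqrt(3)) = -7714 + 116*I*sqrt(3)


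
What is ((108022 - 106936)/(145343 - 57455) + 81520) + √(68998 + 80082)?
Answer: 1194105141/14648 + 2*√37270 ≈ 81906.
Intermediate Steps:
((108022 - 106936)/(145343 - 57455) + 81520) + √(68998 + 80082) = (1086/87888 + 81520) + √149080 = (1086*(1/87888) + 81520) + 2*√37270 = (181/14648 + 81520) + 2*√37270 = 1194105141/14648 + 2*√37270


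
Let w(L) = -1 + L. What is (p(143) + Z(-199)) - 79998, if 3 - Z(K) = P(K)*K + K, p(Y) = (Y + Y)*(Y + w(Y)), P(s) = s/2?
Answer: -36173/2 ≈ -18087.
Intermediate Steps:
P(s) = s/2 (P(s) = s*(1/2) = s/2)
p(Y) = 2*Y*(-1 + 2*Y) (p(Y) = (Y + Y)*(Y + (-1 + Y)) = (2*Y)*(-1 + 2*Y) = 2*Y*(-1 + 2*Y))
Z(K) = 3 - K - K**2/2 (Z(K) = 3 - ((K/2)*K + K) = 3 - (K**2/2 + K) = 3 - (K + K**2/2) = 3 + (-K - K**2/2) = 3 - K - K**2/2)
(p(143) + Z(-199)) - 79998 = (2*143*(-1 + 2*143) + (3 - 1*(-199) - 1/2*(-199)**2)) - 79998 = (2*143*(-1 + 286) + (3 + 199 - 1/2*39601)) - 79998 = (2*143*285 + (3 + 199 - 39601/2)) - 79998 = (81510 - 39197/2) - 79998 = 123823/2 - 79998 = -36173/2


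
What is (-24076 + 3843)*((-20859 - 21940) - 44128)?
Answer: 1758793991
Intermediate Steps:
(-24076 + 3843)*((-20859 - 21940) - 44128) = -20233*(-42799 - 44128) = -20233*(-86927) = 1758793991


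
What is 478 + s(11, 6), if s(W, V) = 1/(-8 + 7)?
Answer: 477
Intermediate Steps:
s(W, V) = -1 (s(W, V) = 1/(-1) = -1)
478 + s(11, 6) = 478 - 1 = 477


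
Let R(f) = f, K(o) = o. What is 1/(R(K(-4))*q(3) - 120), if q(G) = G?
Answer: -1/132 ≈ -0.0075758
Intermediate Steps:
1/(R(K(-4))*q(3) - 120) = 1/(-4*3 - 120) = 1/(-12 - 120) = 1/(-132) = -1/132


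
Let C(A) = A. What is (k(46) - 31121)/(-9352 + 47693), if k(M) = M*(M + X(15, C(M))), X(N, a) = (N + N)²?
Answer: 12395/38341 ≈ 0.32328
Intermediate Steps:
X(N, a) = 4*N² (X(N, a) = (2*N)² = 4*N²)
k(M) = M*(900 + M) (k(M) = M*(M + 4*15²) = M*(M + 4*225) = M*(M + 900) = M*(900 + M))
(k(46) - 31121)/(-9352 + 47693) = (46*(900 + 46) - 31121)/(-9352 + 47693) = (46*946 - 31121)/38341 = (43516 - 31121)*(1/38341) = 12395*(1/38341) = 12395/38341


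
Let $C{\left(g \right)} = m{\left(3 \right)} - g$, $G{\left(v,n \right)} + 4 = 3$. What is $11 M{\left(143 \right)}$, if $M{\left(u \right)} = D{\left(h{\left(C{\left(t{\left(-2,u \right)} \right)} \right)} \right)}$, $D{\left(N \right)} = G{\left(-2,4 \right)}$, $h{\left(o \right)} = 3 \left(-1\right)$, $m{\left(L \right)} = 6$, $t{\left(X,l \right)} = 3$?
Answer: $-11$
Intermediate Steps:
$G{\left(v,n \right)} = -1$ ($G{\left(v,n \right)} = -4 + 3 = -1$)
$C{\left(g \right)} = 6 - g$
$h{\left(o \right)} = -3$
$D{\left(N \right)} = -1$
$M{\left(u \right)} = -1$
$11 M{\left(143 \right)} = 11 \left(-1\right) = -11$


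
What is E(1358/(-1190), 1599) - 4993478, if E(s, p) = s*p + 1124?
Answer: -424505193/85 ≈ -4.9942e+6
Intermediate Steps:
E(s, p) = 1124 + p*s (E(s, p) = p*s + 1124 = 1124 + p*s)
E(1358/(-1190), 1599) - 4993478 = (1124 + 1599*(1358/(-1190))) - 4993478 = (1124 + 1599*(1358*(-1/1190))) - 4993478 = (1124 + 1599*(-97/85)) - 4993478 = (1124 - 155103/85) - 4993478 = -59563/85 - 4993478 = -424505193/85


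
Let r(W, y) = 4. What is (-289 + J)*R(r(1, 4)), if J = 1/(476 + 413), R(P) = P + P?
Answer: -2055360/889 ≈ -2312.0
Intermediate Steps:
R(P) = 2*P
J = 1/889 ≈ 0.0011249
(-289 + J)*R(r(1, 4)) = (-289 + 1/889)*(2*4) = -256920/889*8 = -2055360/889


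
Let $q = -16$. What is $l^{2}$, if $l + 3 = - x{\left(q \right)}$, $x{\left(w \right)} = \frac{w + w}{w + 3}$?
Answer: $\frac{5041}{169} \approx 29.828$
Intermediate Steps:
$x{\left(w \right)} = \frac{2 w}{3 + w}$
$l = - \frac{71}{13}$ ($l = -3 - 2 \left(-16\right) \frac{1}{3 - 16} = -3 - 2 \left(-16\right) \frac{1}{-13} = -3 - 2 \left(-16\right) \left(- \frac{1}{13}\right) = -3 - \frac{32}{13} = - \frac{71}{13} \approx -5.4615$)
$l^{2} = \left(- \frac{71}{13}\right)^{2} = \frac{5041}{169}$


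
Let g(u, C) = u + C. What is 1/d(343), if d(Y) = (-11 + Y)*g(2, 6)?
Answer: 1/2656 ≈ 0.00037651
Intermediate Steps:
g(u, C) = C + u
d(Y) = -88 + 8*Y (d(Y) = (-11 + Y)*(6 + 2) = (-11 + Y)*8 = -88 + 8*Y)
1/d(343) = 1/(-88 + 8*343) = 1/(-88 + 2744) = 1/2656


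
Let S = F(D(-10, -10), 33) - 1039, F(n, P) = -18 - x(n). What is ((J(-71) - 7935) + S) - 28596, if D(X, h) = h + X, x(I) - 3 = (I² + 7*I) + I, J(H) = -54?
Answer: -37885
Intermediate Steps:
x(I) = 3 + I² + 8*I (x(I) = 3 + ((I² + 7*I) + I) = 3 + (I² + 8*I) = 3 + I² + 8*I)
D(X, h) = X + h
F(n, P) = -21 - n² - 8*n (F(n, P) = -18 - (3 + n² + 8*n) = -18 + (-3 - n² - 8*n) = -21 - n² - 8*n)
S = -1300 (S = (-21 - (-10 - 10)² - 8*(-10 - 10)) - 1039 = (-21 - 1*(-20)² - 8*(-20)) - 1039 = (-21 - 1*400 + 160) - 1039 = (-21 - 400 + 160) - 1039 = -261 - 1039 = -1300)
((J(-71) - 7935) + S) - 28596 = ((-54 - 7935) - 1300) - 28596 = (-7989 - 1300) - 28596 = -9289 - 28596 = -37885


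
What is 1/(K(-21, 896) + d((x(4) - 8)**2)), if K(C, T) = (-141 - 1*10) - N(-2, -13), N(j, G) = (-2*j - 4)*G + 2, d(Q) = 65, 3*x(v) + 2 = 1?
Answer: -1/88 ≈ -0.011364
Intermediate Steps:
x(v) = -1/3 (x(v) = -2/3 + (1/3)*1 = -2/3 + 1/3 = -1/3)
N(j, G) = 2 + G*(-4 - 2*j) (N(j, G) = (-4 - 2*j)*G + 2 = G*(-4 - 2*j) + 2 = 2 + G*(-4 - 2*j))
K(C, T) = -153 (K(C, T) = (-141 - 1*10) - (2 - 4*(-13) - 2*(-13)*(-2)) = (-141 - 10) - (2 + 52 - 52) = -151 - 1*2 = -151 - 2 = -153)
1/(K(-21, 896) + d((x(4) - 8)**2)) = 1/(-153 + 65) = 1/(-88) = -1/88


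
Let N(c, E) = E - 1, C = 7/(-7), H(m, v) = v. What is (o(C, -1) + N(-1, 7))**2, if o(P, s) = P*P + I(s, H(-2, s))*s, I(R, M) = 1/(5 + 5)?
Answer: 4761/100 ≈ 47.610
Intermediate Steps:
I(R, M) = 1/10
C = -1 (C = 7*(-1/7) = -1)
o(P, s) = P**2 + s/10 (o(P, s) = P*P + s/10 = P**2 + s/10)
N(c, E) = -1 + E
(o(C, -1) + N(-1, 7))**2 = (((-1)**2 + (1/10)*(-1)) + (-1 + 7))**2 = ((1 - 1/10) + 6)**2 = (9/10 + 6)**2 = (69/10)**2 = 4761/100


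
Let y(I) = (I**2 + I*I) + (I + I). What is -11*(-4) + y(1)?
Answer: 48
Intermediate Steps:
y(I) = 2*I + 2*I**2 (y(I) = (I**2 + I**2) + 2*I = 2*I**2 + 2*I = 2*I + 2*I**2)
-11*(-4) + y(1) = -11*(-4) + 2*1*(1 + 1) = 44 + 2*1*2 = 44 + 4 = 48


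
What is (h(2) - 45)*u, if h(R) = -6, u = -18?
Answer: 918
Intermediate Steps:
(h(2) - 45)*u = (-6 - 45)*(-18) = -51*(-18) = 918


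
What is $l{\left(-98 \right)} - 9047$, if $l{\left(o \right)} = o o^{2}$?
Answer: $-950239$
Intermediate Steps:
$l{\left(o \right)} = o^{3}$
$l{\left(-98 \right)} - 9047 = \left(-98\right)^{3} - 9047 = -941192 - 9047 = -950239$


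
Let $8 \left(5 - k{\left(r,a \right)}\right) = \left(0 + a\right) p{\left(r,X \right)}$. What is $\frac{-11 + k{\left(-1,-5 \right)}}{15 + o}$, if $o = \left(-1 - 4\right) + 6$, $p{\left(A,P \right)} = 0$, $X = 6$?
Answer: $- \frac{3}{8} \approx -0.375$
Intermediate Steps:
$k{\left(r,a \right)} = 5$ ($k{\left(r,a \right)} = 5 - \frac{\left(0 + a\right) 0}{8} = 5 - \frac{a 0}{8} = 5 - 0 = 5 + 0 = 5$)
$o = 1$ ($o = -5 + 6 = 1$)
$\frac{-11 + k{\left(-1,-5 \right)}}{15 + o} = \frac{-11 + 5}{15 + 1} = - \frac{6}{16} = \left(-6\right) \frac{1}{16} = - \frac{3}{8}$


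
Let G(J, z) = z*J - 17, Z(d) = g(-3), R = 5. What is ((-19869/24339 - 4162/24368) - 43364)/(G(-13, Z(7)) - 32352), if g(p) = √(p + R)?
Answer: 138752197773548937/103569002019347816 - 55725495722949*√2/103569002019347816 ≈ 1.3389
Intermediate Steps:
g(p) = √(5 + p) (g(p) = √(p + 5) = √(5 + p))
Z(d) = √2 (Z(d) = √(5 - 3) = √2)
G(J, z) = -17 + J*z (G(J, z) = J*z - 17 = -17 + J*z)
((-19869/24339 - 4162/24368) - 43364)/(G(-13, Z(7)) - 32352) = ((-19869/24339 - 4162/24368) - 43364)/((-17 - 13*√2) - 32352) = ((-19869*1/24339 - 4162*1/24368) - 43364)/(-32369 - 13*√2) = ((-6623/8113 - 2081/12184) - 43364)/(-32369 - 13*√2) = (-97577785/98848792 - 43364)/(-32369 - 13*√2) = -4286576594073/(98848792*(-32369 - 13*√2))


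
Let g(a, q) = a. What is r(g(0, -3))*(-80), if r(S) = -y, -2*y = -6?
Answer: 240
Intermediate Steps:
y = 3 (y = -½*(-6) = 3)
r(S) = -3 (r(S) = -1*3 = -3)
r(g(0, -3))*(-80) = -3*(-80) = 240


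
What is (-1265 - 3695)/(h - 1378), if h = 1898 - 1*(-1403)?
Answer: -4960/1923 ≈ -2.5793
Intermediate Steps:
h = 3301 (h = 1898 + 1403 = 3301)
(-1265 - 3695)/(h - 1378) = (-1265 - 3695)/(3301 - 1378) = -4960/1923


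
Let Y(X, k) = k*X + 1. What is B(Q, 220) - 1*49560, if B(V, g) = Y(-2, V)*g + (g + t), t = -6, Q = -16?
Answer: -42086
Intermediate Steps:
Y(X, k) = 1 + X*k (Y(X, k) = X*k + 1 = 1 + X*k)
B(V, g) = -6 + g + g*(1 - 2*V) (B(V, g) = (1 - 2*V)*g + (g - 6) = g*(1 - 2*V) + (-6 + g) = -6 + g + g*(1 - 2*V))
B(Q, 220) - 1*49560 = (-6 + 2*220 - 2*(-16)*220) - 1*49560 = (-6 + 440 + 7040) - 49560 = 7474 - 49560 = -42086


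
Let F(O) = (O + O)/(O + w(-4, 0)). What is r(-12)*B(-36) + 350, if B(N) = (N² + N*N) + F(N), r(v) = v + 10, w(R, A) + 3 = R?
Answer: -208006/43 ≈ -4837.4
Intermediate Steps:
w(R, A) = -3 + R
r(v) = 10 + v
F(O) = 2*O/(-7 + O) (F(O) = (O + O)/(O + (-3 - 4)) = (2*O)/(O - 7) = (2*O)/(-7 + O) = 2*O/(-7 + O))
B(N) = 2*N² + 2*N/(-7 + N) (B(N) = (N² + N*N) + 2*N/(-7 + N) = (N² + N²) + 2*N/(-7 + N) = 2*N² + 2*N/(-7 + N))
r(-12)*B(-36) + 350 = (10 - 12)*(2*(-36)*(1 - 36*(-7 - 36))/(-7 - 36)) + 350 = -4*(-36)*(1 - 36*(-43))/(-43) + 350 = -4*(-36)*(-1)*(1 + 1548)/43 + 350 = -4*(-36)*(-1)*1549/43 + 350 = -2*111528/43 + 350 = -223056/43 + 350 = -208006/43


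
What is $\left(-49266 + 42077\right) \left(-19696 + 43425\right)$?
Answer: $-170587781$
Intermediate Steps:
$\left(-49266 + 42077\right) \left(-19696 + 43425\right) = \left(-7189\right) 23729 = -170587781$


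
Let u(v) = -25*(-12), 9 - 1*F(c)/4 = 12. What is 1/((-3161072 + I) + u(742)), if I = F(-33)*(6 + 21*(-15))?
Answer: -1/3157064 ≈ -3.1675e-7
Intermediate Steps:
F(c) = -12 (F(c) = 36 - 4*12 = 36 - 48 = -12)
u(v) = 300
I = 3708 (I = -12*(6 + 21*(-15)) = -12*(6 - 315) = -12*(-309) = 3708)
1/((-3161072 + I) + u(742)) = 1/((-3161072 + 3708) + 300) = 1/(-3157364 + 300) = 1/(-3157064) = -1/3157064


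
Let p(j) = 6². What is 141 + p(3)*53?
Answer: 2049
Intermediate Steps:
p(j) = 36
141 + p(3)*53 = 141 + 36*53 = 141 + 1908 = 2049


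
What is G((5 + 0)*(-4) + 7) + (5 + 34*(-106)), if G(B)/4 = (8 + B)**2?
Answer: -3499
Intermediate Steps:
G(B) = 4*(8 + B)**2
G((5 + 0)*(-4) + 7) + (5 + 34*(-106)) = 4*(8 + ((5 + 0)*(-4) + 7))**2 + (5 + 34*(-106)) = 4*(8 + (5*(-4) + 7))**2 + (5 - 3604) = 4*(8 + (-20 + 7))**2 - 3599 = 4*(8 - 13)**2 - 3599 = 4*(-5)**2 - 3599 = 4*25 - 3599 = 100 - 3599 = -3499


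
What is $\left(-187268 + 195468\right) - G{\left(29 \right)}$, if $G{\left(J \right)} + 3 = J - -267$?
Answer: $7907$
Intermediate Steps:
$G{\left(J \right)} = 264 + J$ ($G{\left(J \right)} = -3 + \left(J - -267\right) = -3 + \left(J + 267\right) = -3 + \left(267 + J\right) = 264 + J$)
$\left(-187268 + 195468\right) - G{\left(29 \right)} = \left(-187268 + 195468\right) - \left(264 + 29\right) = 8200 - 293 = 7907$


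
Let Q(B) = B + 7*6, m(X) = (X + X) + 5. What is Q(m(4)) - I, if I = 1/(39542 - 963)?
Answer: 2121844/38579 ≈ 55.000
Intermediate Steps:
m(X) = 5 + 2*X (m(X) = 2*X + 5 = 5 + 2*X)
I = 1/38579 ≈ 2.5921e-5
Q(B) = 42 + B (Q(B) = B + 42 = 42 + B)
Q(m(4)) - I = (42 + (5 + 2*4)) - 1*1/38579 = (42 + (5 + 8)) - 1/38579 = (42 + 13) - 1/38579 = 55 - 1/38579 = 2121844/38579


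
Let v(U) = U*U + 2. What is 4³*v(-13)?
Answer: 10944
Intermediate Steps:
v(U) = 2 + U² (v(U) = U² + 2 = 2 + U²)
4³*v(-13) = 4³*(2 + (-13)²) = 64*(2 + 169) = 64*171 = 10944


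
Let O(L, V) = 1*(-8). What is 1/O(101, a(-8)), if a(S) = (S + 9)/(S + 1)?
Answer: -1/8 ≈ -0.12500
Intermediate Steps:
a(S) = (9 + S)/(1 + S)
O(L, V) = -8
1/O(101, a(-8)) = 1/(-8) = -1/8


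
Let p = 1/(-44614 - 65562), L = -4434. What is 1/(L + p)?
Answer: -110176/488520385 ≈ -0.00022553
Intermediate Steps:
p = -1/110176 (p = 1/(-110176) = -1/110176 ≈ -9.0764e-6)
1/(L + p) = 1/(-4434 - 1/110176) = 1/(-488520385/110176) = -110176/488520385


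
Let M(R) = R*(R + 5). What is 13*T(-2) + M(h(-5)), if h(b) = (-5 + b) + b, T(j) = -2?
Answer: 124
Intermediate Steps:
h(b) = -5 + 2*b
M(R) = R*(5 + R)
13*T(-2) + M(h(-5)) = 13*(-2) + (-5 + 2*(-5))*(5 + (-5 + 2*(-5))) = -26 + (-5 - 10)*(5 + (-5 - 10)) = -26 - 15*(5 - 15) = -26 - 15*(-10) = -26 + 150 = 124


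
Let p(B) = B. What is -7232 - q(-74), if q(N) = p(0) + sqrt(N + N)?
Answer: -7232 - 2*I*sqrt(37) ≈ -7232.0 - 12.166*I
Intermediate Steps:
q(N) = sqrt(2)*sqrt(N) (q(N) = 0 + sqrt(N + N) = 0 + sqrt(2*N) = 0 + sqrt(2)*sqrt(N) = sqrt(2)*sqrt(N))
-7232 - q(-74) = -7232 - sqrt(2)*sqrt(-74) = -7232 - sqrt(2)*I*sqrt(74) = -7232 - 2*I*sqrt(37)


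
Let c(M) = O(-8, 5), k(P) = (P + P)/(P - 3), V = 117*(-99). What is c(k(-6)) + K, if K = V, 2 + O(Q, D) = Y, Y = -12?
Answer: -11597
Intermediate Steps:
V = -11583
O(Q, D) = -14 (O(Q, D) = -2 - 12 = -14)
k(P) = 2*P/(-3 + P) (k(P) = (2*P)/(-3 + P) = 2*P/(-3 + P))
K = -11583
c(M) = -14
c(k(-6)) + K = -14 - 11583 = -11597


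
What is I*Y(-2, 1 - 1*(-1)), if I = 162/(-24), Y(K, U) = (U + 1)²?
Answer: -243/4 ≈ -60.750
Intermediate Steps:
Y(K, U) = (1 + U)²
I = -27/4 (I = 162*(-1/24) = -27/4 ≈ -6.7500)
I*Y(-2, 1 - 1*(-1)) = -27*(1 + (1 - 1*(-1)))²/4 = -27*(1 + (1 + 1))²/4 = -27*(1 + 2)²/4 = -27/4*3² = -27/4*9 = -243/4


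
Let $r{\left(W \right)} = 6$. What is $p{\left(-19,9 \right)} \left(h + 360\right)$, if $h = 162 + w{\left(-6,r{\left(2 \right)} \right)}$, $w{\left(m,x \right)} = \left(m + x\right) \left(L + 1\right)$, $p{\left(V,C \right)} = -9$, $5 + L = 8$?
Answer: $-4698$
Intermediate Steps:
$L = 3$ ($L = -5 + 8 = 3$)
$w{\left(m,x \right)} = 4 m + 4 x$ ($w{\left(m,x \right)} = \left(m + x\right) \left(3 + 1\right) = \left(m + x\right) 4 = 4 m + 4 x$)
$h = 162$ ($h = 162 + \left(4 \left(-6\right) + 4 \cdot 6\right) = 162 + \left(-24 + 24\right) = 162 + 0 = 162$)
$p{\left(-19,9 \right)} \left(h + 360\right) = - 9 \left(162 + 360\right) = \left(-9\right) 522 = -4698$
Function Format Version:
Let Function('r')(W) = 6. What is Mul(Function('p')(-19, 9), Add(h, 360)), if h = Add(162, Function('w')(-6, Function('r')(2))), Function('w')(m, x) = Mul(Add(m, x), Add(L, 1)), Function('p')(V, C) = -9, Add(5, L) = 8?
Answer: -4698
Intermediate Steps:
L = 3 (L = Add(-5, 8) = 3)
Function('w')(m, x) = Add(Mul(4, m), Mul(4, x)) (Function('w')(m, x) = Mul(Add(m, x), Add(3, 1)) = Mul(Add(m, x), 4) = Add(Mul(4, m), Mul(4, x)))
h = 162 (h = Add(162, Add(Mul(4, -6), Mul(4, 6))) = Add(162, Add(-24, 24)) = Add(162, 0) = 162)
Mul(Function('p')(-19, 9), Add(h, 360)) = Mul(-9, Add(162, 360)) = Mul(-9, 522) = -4698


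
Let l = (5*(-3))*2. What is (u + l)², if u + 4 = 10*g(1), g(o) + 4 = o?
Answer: 4096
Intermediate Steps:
l = -30 (l = -15*2 = -30)
g(o) = -4 + o
u = -34 (u = -4 + 10*(-4 + 1) = -4 + 10*(-3) = -4 - 30 = -34)
(u + l)² = (-34 - 30)² = (-64)² = 4096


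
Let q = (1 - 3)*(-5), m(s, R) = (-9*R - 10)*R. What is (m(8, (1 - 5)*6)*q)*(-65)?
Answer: 3213600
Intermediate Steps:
m(s, R) = R*(-10 - 9*R) (m(s, R) = (-10 - 9*R)*R = R*(-10 - 9*R))
q = 10 (q = -2*(-5) = 10)
(m(8, (1 - 5)*6)*q)*(-65) = (-(1 - 5)*6*(10 + 9*((1 - 5)*6))*10)*(-65) = (-(-4*6)*(10 + 9*(-4*6))*10)*(-65) = (-1*(-24)*(10 + 9*(-24))*10)*(-65) = (-1*(-24)*(10 - 216)*10)*(-65) = (-1*(-24)*(-206)*10)*(-65) = -4944*10*(-65) = -49440*(-65) = 3213600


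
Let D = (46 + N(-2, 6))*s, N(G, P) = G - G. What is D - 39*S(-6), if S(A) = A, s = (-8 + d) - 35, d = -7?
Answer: -2066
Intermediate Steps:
N(G, P) = 0
s = -50 (s = (-8 - 7) - 35 = -15 - 35 = -50)
D = -2300 (D = (46 + 0)*(-50) = 46*(-50) = -2300)
D - 39*S(-6) = -2300 - 39*(-6) = -2300 + 234 = -2066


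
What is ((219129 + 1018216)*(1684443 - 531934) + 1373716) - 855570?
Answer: 1426051766751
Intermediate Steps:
((219129 + 1018216)*(1684443 - 531934) + 1373716) - 855570 = (1237345*1152509 + 1373716) - 855570 = (1426051248605 + 1373716) - 855570 = 1426052622321 - 855570 = 1426051766751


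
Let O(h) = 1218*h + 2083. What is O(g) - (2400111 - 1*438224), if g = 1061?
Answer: -667506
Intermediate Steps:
O(h) = 2083 + 1218*h
O(g) - (2400111 - 1*438224) = (2083 + 1218*1061) - (2400111 - 1*438224) = (2083 + 1292298) - (2400111 - 438224) = 1294381 - 1*1961887 = 1294381 - 1961887 = -667506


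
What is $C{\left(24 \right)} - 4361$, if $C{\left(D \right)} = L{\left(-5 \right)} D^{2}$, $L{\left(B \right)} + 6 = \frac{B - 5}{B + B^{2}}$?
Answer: $-8105$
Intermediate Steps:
$L{\left(B \right)} = -6 + \frac{-5 + B}{B + B^{2}}$ ($L{\left(B \right)} = -6 + \frac{B - 5}{B + B^{2}} = -6 + \frac{-5 + B}{B + B^{2}}$)
$C{\left(D \right)} = - \frac{13 D^{2}}{2}$ ($C{\left(D \right)} = \frac{-5 - 6 \left(-5\right)^{2} - -25}{\left(-5\right) \left(1 - 5\right)} D^{2} = - \frac{-5 - 150 + 25}{5 \left(-4\right)} D^{2} = \left(- \frac{1}{5}\right) \left(- \frac{1}{4}\right) \left(-5 - 150 + 25\right) D^{2} = \left(- \frac{1}{5}\right) \left(- \frac{1}{4}\right) \left(-130\right) D^{2} = - \frac{13 D^{2}}{2}$)
$C{\left(24 \right)} - 4361 = - \frac{13 \cdot 24^{2}}{2} - 4361 = \left(- \frac{13}{2}\right) 576 - 4361 = -3744 - 4361 = -8105$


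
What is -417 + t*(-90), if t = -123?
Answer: 10653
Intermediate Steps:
-417 + t*(-90) = -417 - 123*(-90) = -417 + 11070 = 10653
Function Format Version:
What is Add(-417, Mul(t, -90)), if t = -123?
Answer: 10653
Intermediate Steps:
Add(-417, Mul(t, -90)) = Add(-417, Mul(-123, -90)) = Add(-417, 11070) = 10653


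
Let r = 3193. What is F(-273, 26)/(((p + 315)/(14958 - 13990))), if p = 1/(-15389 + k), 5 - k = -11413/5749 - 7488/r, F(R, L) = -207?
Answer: -14142427004920698/22232520795887 ≈ -636.11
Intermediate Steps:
k = 171273006/18356557 (k = 5 - (-11413/5749 - 7488/3193) = 5 - 1*(-79490221/18356557) = 5 + 79490221/18356557 = 171273006/18356557 ≈ 9.3303)
p = -18356557/282317782667 (p = 1/(-15389 + 171273006/18356557) = 1/(-282317782667/18356557) = -18356557/282317782667 ≈ -6.5021e-5)
F(-273, 26)/(((p + 315)/(14958 - 13990))) = -207*(14958 - 13990)/(-18356557/282317782667 + 315) = -207/((88930083183548/282317782667)/968) = -207/((88930083183548/282317782667)*(1/968)) = -207/22232520795887/68320903405414 = -207*68320903405414/22232520795887 = -14142427004920698/22232520795887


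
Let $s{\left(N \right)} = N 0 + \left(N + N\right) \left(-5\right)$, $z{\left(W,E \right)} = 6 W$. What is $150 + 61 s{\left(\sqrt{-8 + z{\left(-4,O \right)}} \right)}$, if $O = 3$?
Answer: $150 - 2440 i \sqrt{2} \approx 150.0 - 3450.7 i$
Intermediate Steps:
$s{\left(N \right)} = - 10 N$ ($s{\left(N \right)} = 0 + 2 N \left(-5\right) = 0 - 10 N = - 10 N$)
$150 + 61 s{\left(\sqrt{-8 + z{\left(-4,O \right)}} \right)} = 150 + 61 \left(- 10 \sqrt{-8 + 6 \left(-4\right)}\right) = 150 + 61 \left(- 10 \sqrt{-8 - 24}\right) = 150 + 61 \left(- 10 \sqrt{-32}\right) = 150 + 61 \left(- 10 \cdot 4 i \sqrt{2}\right) = 150 + 61 \left(- 40 i \sqrt{2}\right) = 150 - 2440 i \sqrt{2}$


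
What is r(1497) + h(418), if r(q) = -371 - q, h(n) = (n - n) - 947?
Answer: -2815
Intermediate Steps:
h(n) = -947 (h(n) = 0 - 947 = -947)
r(1497) + h(418) = (-371 - 1*1497) - 947 = (-371 - 1497) - 947 = -1868 - 947 = -2815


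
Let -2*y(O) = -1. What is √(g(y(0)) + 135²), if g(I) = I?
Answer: √72902/2 ≈ 135.00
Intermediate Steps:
y(O) = ½ (y(O) = -½*(-1) = ½)
√(g(y(0)) + 135²) = √(½ + 135²) = √(½ + 18225) = √(36451/2) = √72902/2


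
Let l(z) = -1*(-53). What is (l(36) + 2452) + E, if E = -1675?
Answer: 830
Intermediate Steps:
l(z) = 53
(l(36) + 2452) + E = (53 + 2452) - 1675 = 2505 - 1675 = 830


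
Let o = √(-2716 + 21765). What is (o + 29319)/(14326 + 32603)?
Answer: 9773/15643 + √19049/46929 ≈ 0.62769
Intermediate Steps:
o = √19049 ≈ 138.02
(o + 29319)/(14326 + 32603) = (√19049 + 29319)/(14326 + 32603) = (29319 + √19049)/46929 = (29319 + √19049)*(1/46929) = 9773/15643 + √19049/46929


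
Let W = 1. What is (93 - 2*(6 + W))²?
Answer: 6241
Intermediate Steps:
(93 - 2*(6 + W))² = (93 - 2*(6 + 1))² = (93 - 2*7)² = (93 - 14)² = 79² = 6241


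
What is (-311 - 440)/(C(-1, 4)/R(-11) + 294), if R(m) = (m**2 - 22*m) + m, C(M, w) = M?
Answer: -264352/103487 ≈ -2.5544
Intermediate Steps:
R(m) = m**2 - 21*m
(-311 - 440)/(C(-1, 4)/R(-11) + 294) = (-311 - 440)/(-1/((-11*(-21 - 11))) + 294) = -751/(-1/((-11*(-32))) + 294) = -751/(-1/352 + 294) = -751/103487/352 = -751*352/103487 = -264352/103487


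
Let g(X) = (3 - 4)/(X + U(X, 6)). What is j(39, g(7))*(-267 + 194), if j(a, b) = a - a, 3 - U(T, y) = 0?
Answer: 0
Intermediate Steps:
U(T, y) = 3 (U(T, y) = 3 - 1*0 = 3 + 0 = 3)
g(X) = -1/(3 + X) (g(X) = (3 - 4)/(X + 3) = -1/(3 + X))
j(a, b) = 0
j(39, g(7))*(-267 + 194) = 0*(-267 + 194) = 0*(-73) = 0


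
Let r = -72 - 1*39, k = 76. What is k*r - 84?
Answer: -8520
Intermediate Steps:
r = -111 (r = -72 - 39 = -111)
k*r - 84 = 76*(-111) - 84 = -8436 - 84 = -8520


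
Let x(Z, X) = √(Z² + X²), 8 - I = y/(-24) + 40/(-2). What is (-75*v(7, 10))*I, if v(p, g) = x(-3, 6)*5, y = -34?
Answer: -119625*√5/4 ≈ -66872.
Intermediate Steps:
I = 319/12 (I = 8 - (-34/(-24) + 40/(-2)) = 8 - (-34*(-1/24) + 40*(-½)) = 8 - (17/12 - 20) = 8 - 1*(-223/12) = 8 + 223/12 = 319/12 ≈ 26.583)
x(Z, X) = √(X² + Z²)
v(p, g) = 15*√5 (v(p, g) = √(6² + (-3)²)*5 = √(36 + 9)*5 = √45*5 = (3*√5)*5 = 15*√5)
(-75*v(7, 10))*I = -1125*√5*(319/12) = -119625*√5/4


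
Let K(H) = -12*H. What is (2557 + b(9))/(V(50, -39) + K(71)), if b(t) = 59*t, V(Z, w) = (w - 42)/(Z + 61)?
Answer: -114256/31551 ≈ -3.6213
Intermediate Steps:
V(Z, w) = (-42 + w)/(61 + Z)
(2557 + b(9))/(V(50, -39) + K(71)) = (2557 + 59*9)/((-42 - 39)/(61 + 50) - 12*71) = (2557 + 531)/(-81/111 - 852) = 3088/((1/111)*(-81) - 852) = 3088/(-27/37 - 852) = 3088/(-31551/37) = 3088*(-37/31551) = -114256/31551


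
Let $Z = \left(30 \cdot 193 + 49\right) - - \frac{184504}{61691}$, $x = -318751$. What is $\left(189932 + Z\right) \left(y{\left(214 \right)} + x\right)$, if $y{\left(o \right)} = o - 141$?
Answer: $- \frac{3848831398703670}{61691} \approx -6.2389 \cdot 10^{10}$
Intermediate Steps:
$y{\left(o \right)} = -141 + o$ ($y{\left(o \right)} = o - 141 = -141 + o$)
$Z = \frac{360398253}{61691}$ ($Z = \left(5790 + 49\right) - \left(-184504\right) \frac{1}{61691} = 5839 - - \frac{184504}{61691} = 5839 + \frac{184504}{61691} = \frac{360398253}{61691} \approx 5842.0$)
$\left(189932 + Z\right) \left(y{\left(214 \right)} + x\right) = \left(189932 + \frac{360398253}{61691}\right) \left(\left(-141 + 214\right) - 318751\right) = \frac{12077493265 \left(73 - 318751\right)}{61691} = \frac{12077493265}{61691} \left(-318678\right) = - \frac{3848831398703670}{61691}$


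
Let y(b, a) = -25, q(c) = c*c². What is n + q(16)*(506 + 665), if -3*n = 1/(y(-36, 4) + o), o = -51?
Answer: 1093582849/228 ≈ 4.7964e+6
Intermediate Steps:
q(c) = c³
n = 1/228 (n = -1/(3*(-25 - 51)) = -⅓/(-76) = -⅓*(-1/76) = 1/228 ≈ 0.0043860)
n + q(16)*(506 + 665) = 1/228 + 16³*(506 + 665) = 1/228 + 4096*1171 = 1/228 + 4796416 = 1093582849/228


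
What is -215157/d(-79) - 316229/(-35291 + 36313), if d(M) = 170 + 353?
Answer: -385278221/534506 ≈ -720.81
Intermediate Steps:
d(M) = 523
-215157/d(-79) - 316229/(-35291 + 36313) = -215157/523 - 316229/(-35291 + 36313) = -215157*1/523 - 316229/1022 = -215157/523 - 316229*1/1022 = -215157/523 - 316229/1022 = -385278221/534506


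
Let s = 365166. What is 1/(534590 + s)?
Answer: 1/899756 ≈ 1.1114e-6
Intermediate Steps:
1/(534590 + s) = 1/(534590 + 365166) = 1/899756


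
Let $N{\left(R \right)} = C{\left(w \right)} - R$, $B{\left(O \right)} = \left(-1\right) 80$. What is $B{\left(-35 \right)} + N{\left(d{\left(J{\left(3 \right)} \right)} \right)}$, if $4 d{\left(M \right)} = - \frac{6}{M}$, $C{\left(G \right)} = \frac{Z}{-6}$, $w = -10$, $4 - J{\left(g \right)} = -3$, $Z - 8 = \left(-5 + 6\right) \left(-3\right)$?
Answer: $- \frac{1693}{21} \approx -80.619$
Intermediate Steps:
$Z = 5$ ($Z = 8 + \left(-5 + 6\right) \left(-3\right) = 8 + 1 \left(-3\right) = 8 - 3 = 5$)
$J{\left(g \right)} = 7$ ($J{\left(g \right)} = 4 - -3 = 4 + 3 = 7$)
$C{\left(G \right)} = - \frac{5}{6}$ ($C{\left(G \right)} = \frac{5}{-6} = 5 \left(- \frac{1}{6}\right) = - \frac{5}{6}$)
$B{\left(O \right)} = -80$
$d{\left(M \right)} = - \frac{3}{2 M}$ ($d{\left(M \right)} = \frac{\left(-6\right) \frac{1}{M}}{4} = - \frac{3}{2 M}$)
$N{\left(R \right)} = - \frac{5}{6} - R$
$B{\left(-35 \right)} + N{\left(d{\left(J{\left(3 \right)} \right)} \right)} = -80 - \left(\frac{5}{6} - \frac{3}{2 \cdot 7}\right) = -80 - \left(\frac{5}{6} - \frac{3}{14}\right) = -80 - \frac{13}{21} = - \frac{1693}{21}$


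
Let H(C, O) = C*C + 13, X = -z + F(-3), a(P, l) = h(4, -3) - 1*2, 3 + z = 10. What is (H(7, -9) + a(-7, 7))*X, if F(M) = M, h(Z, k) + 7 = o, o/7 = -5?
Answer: -180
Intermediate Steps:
z = 7 (z = -3 + 10 = 7)
o = -35 (o = 7*(-5) = -35)
h(Z, k) = -42 (h(Z, k) = -7 - 35 = -42)
a(P, l) = -44 (a(P, l) = -42 - 1*2 = -42 - 2 = -44)
X = -10 (X = -1*7 - 3 = -7 - 3 = -10)
H(C, O) = 13 + C² (H(C, O) = C² + 13 = 13 + C²)
(H(7, -9) + a(-7, 7))*X = ((13 + 7²) - 44)*(-10) = ((13 + 49) - 44)*(-10) = (62 - 44)*(-10) = 18*(-10) = -180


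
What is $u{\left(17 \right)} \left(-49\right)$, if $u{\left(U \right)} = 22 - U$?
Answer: $-245$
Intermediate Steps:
$u{\left(17 \right)} \left(-49\right) = \left(22 - 17\right) \left(-49\right) = 5 \left(-49\right) = -245$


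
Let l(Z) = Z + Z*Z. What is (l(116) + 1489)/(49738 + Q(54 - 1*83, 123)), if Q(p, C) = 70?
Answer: 15061/49808 ≈ 0.30238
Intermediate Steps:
l(Z) = Z + Z**2
(l(116) + 1489)/(49738 + Q(54 - 1*83, 123)) = (116*(1 + 116) + 1489)/(49738 + 70) = (116*117 + 1489)/49808 = (13572 + 1489)*(1/49808) = 15061*(1/49808) = 15061/49808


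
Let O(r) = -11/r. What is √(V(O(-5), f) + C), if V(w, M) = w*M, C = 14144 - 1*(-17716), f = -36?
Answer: 6*√22070/5 ≈ 178.27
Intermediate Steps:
C = 31860 (C = 14144 + 17716 = 31860)
V(w, M) = M*w
√(V(O(-5), f) + C) = √(-(-396)/(-5) + 31860) = √(-(-396)*(-1)/5 + 31860) = √(-36*11/5 + 31860) = √(-396/5 + 31860) = √(158904/5) = 6*√22070/5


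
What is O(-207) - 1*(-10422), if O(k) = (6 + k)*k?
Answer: 52029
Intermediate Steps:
O(k) = k*(6 + k)
O(-207) - 1*(-10422) = -207*(6 - 207) - 1*(-10422) = -207*(-201) + 10422 = 41607 + 10422 = 52029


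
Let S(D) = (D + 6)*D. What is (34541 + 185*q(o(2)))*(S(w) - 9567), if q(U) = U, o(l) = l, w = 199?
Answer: 1090200708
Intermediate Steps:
S(D) = D*(6 + D) (S(D) = (6 + D)*D = D*(6 + D))
(34541 + 185*q(o(2)))*(S(w) - 9567) = (34541 + 185*2)*(199*(6 + 199) - 9567) = (34541 + 370)*(199*205 - 9567) = 34911*(40795 - 9567) = 34911*31228 = 1090200708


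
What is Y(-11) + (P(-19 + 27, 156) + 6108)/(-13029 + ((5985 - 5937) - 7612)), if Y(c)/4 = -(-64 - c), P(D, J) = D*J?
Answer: 4358360/20593 ≈ 211.64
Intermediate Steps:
Y(c) = 256 + 4*c (Y(c) = 4*(-(-64 - c)) = 4*(64 + c) = 256 + 4*c)
Y(-11) + (P(-19 + 27, 156) + 6108)/(-13029 + ((5985 - 5937) - 7612)) = (256 + 4*(-11)) + ((-19 + 27)*156 + 6108)/(-13029 + ((5985 - 5937) - 7612)) = (256 - 44) + (8*156 + 6108)/(-13029 + (48 - 7612)) = 212 + (1248 + 6108)/(-13029 - 7564) = 212 + 7356/(-20593) = 212 + 7356*(-1/20593) = 212 - 7356/20593 = 4358360/20593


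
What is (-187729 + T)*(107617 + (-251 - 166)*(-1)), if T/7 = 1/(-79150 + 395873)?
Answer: -6423495517610040/316723 ≈ -2.0281e+10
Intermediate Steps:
T = 7/316723 (T = 7/(-79150 + 395873) = 7/316723 ≈ 2.2101e-5)
(-187729 + T)*(107617 + (-251 - 166)*(-1)) = (-187729 + 7/316723)*(107617 + (-251 - 166)*(-1)) = -59458092060*(107617 - 417*(-1))/316723 = -59458092060*(107617 + 417)/316723 = -59458092060/316723*108034 = -6423495517610040/316723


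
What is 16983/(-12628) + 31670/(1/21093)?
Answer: 8435697317697/12628 ≈ 6.6802e+8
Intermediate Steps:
16983/(-12628) + 31670/(1/21093) = 16983*(-1/12628) + 31670/(1/21093) = -16983/12628 + 31670*21093 = -16983/12628 + 668015310 = 8435697317697/12628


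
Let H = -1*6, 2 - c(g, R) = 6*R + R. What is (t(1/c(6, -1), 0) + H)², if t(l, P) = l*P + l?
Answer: 2809/81 ≈ 34.679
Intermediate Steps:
c(g, R) = 2 - 7*R (c(g, R) = 2 - (6*R + R) = 2 - 7*R)
H = -6
t(l, P) = l + P*l (t(l, P) = P*l + l = l + P*l)
(t(1/c(6, -1), 0) + H)² = ((1 + 0)/(2 - 7*(-1)) - 6)² = (1/(2 + 7) - 6)² = (1/9 - 6)² = ((⅑)*1 - 6)² = (⅑ - 6)² = (-53/9)² = 2809/81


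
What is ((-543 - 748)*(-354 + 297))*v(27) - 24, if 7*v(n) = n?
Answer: 1986681/7 ≈ 2.8381e+5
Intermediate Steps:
v(n) = n/7
((-543 - 748)*(-354 + 297))*v(27) - 24 = ((-543 - 748)*(-354 + 297))*((⅐)*27) - 24 = -1291*(-57)*(27/7) - 24 = 73587*(27/7) - 24 = 1986849/7 - 24 = 1986681/7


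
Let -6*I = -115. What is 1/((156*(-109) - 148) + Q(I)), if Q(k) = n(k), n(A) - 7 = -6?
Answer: -1/17151 ≈ -5.8306e-5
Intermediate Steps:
I = 115/6 (I = -⅙*(-115) = 115/6 ≈ 19.167)
n(A) = 1 (n(A) = 7 - 6 = 1)
Q(k) = 1
1/((156*(-109) - 148) + Q(I)) = 1/((156*(-109) - 148) + 1) = 1/((-17004 - 148) + 1) = 1/(-17152 + 1) = 1/(-17151) = -1/17151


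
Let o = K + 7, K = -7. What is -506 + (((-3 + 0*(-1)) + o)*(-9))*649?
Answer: 17017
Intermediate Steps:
o = 0 (o = -7 + 7 = 0)
-506 + (((-3 + 0*(-1)) + o)*(-9))*649 = -506 + (((-3 + 0*(-1)) + 0)*(-9))*649 = -506 + (((-3 + 0) + 0)*(-9))*649 = -506 + ((-3 + 0)*(-9))*649 = -506 - 3*(-9)*649 = -506 + 27*649 = -506 + 17523 = 17017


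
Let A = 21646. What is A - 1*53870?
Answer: -32224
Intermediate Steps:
A - 1*53870 = 21646 - 1*53870 = 21646 - 53870 = -32224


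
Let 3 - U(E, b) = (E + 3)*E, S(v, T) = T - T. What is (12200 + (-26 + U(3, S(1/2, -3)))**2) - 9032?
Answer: 4849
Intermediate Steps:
S(v, T) = 0
U(E, b) = 3 - E*(3 + E) (U(E, b) = 3 - (E + 3)*E = 3 - (3 + E)*E = 3 - E*(3 + E))
(12200 + (-26 + U(3, S(1/2, -3)))**2) - 9032 = (12200 + (-26 + (3 - 1*3**2 - 3*3))**2) - 9032 = (12200 + (-26 + (3 - 1*9 - 9))**2) - 9032 = (12200 + (-26 + (3 - 9 - 9))**2) - 9032 = (12200 + (-26 - 15)**2) - 9032 = (12200 + (-41)**2) - 9032 = (12200 + 1681) - 9032 = 13881 - 9032 = 4849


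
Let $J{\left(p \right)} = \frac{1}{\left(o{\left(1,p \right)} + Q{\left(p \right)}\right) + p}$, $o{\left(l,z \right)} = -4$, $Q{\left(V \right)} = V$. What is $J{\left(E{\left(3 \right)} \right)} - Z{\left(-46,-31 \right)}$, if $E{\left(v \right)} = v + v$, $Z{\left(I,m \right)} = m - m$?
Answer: $\frac{1}{8} \approx 0.125$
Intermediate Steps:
$Z{\left(I,m \right)} = 0$
$E{\left(v \right)} = 2 v$
$J{\left(p \right)} = \frac{1}{-4 + 2 p}$ ($J{\left(p \right)} = \frac{1}{\left(-4 + p\right) + p} = \frac{1}{-4 + 2 p}$)
$J{\left(E{\left(3 \right)} \right)} - Z{\left(-46,-31 \right)} = \frac{1}{2 \left(-2 + 2 \cdot 3\right)} - 0 = \frac{1}{2 \left(-2 + 6\right)} + 0 = \frac{1}{2 \cdot 4} + 0 = \frac{1}{2} \cdot \frac{1}{4} + 0 = \frac{1}{8} + 0 = \frac{1}{8}$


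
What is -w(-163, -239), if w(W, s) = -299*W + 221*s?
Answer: 4082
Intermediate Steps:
-w(-163, -239) = -(-299*(-163) + 221*(-239)) = -(48737 - 52819) = -1*(-4082) = 4082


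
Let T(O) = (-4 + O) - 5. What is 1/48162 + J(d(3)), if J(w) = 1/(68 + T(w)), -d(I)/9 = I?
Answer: 24097/770592 ≈ 0.031271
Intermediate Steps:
T(O) = -9 + O
d(I) = -9*I
J(w) = 1/(59 + w) (J(w) = 1/(68 + (-9 + w)) = 1/(59 + w))
1/48162 + J(d(3)) = 1/48162 + 1/(59 - 9*3) = 1/48162 + 1/(59 - 27) = 1/48162 + 1/32 = 24097/770592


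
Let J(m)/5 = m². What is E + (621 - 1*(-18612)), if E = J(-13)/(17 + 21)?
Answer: 731699/38 ≈ 19255.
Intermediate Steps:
J(m) = 5*m²
E = 845/38 (E = (5*(-13)²)/(17 + 21) = (5*169)/38 = (1/38)*845 = 845/38 ≈ 22.237)
E + (621 - 1*(-18612)) = 845/38 + (621 - 1*(-18612)) = 845/38 + (621 + 18612) = 845/38 + 19233 = 731699/38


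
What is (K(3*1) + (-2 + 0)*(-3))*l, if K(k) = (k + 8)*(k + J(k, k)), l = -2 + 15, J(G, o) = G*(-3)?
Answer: -780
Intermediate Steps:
J(G, o) = -3*G
l = 13
K(k) = -2*k*(8 + k) (K(k) = (k + 8)*(k - 3*k) = (8 + k)*(-2*k) = -2*k*(8 + k))
(K(3*1) + (-2 + 0)*(-3))*l = (2*(3*1)*(-8 - 3) + (-2 + 0)*(-3))*13 = (2*3*(-8 - 1*3) - 2*(-3))*13 = (2*3*(-8 - 3) + 6)*13 = (2*3*(-11) + 6)*13 = (-66 + 6)*13 = -60*13 = -780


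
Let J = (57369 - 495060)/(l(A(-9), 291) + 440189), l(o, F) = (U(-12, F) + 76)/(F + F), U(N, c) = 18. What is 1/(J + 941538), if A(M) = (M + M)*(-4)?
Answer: 128095046/120606226052667 ≈ 1.0621e-6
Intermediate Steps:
A(M) = -8*M (A(M) = (2*M)*(-4) = -8*M)
l(o, F) = 47/F (l(o, F) = (18 + 76)/(F + F) = 94/((2*F)) = 94*(1/(2*F)) = 47/F)
J = -127368081/128095046 (J = (57369 - 495060)/(47/291 + 440189) = -437691/(47*(1/291) + 440189) = -437691/(47/291 + 440189) = -437691/128095046/291 = -437691*291/128095046 = -127368081/128095046 ≈ -0.99432)
1/(J + 941538) = 1/(-127368081/128095046 + 941538) = 1/(120606226052667/128095046) = 128095046/120606226052667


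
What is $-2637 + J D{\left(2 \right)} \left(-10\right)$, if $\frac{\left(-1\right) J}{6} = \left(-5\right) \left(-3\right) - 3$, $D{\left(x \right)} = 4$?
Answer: $243$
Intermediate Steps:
$J = -72$ ($J = - 6 \left(\left(-5\right) \left(-3\right) - 3\right) = - 6 \left(15 - 3\right) = \left(-6\right) 12 = -72$)
$-2637 + J D{\left(2 \right)} \left(-10\right) = -2637 + \left(-72\right) 4 \left(-10\right) = -2637 - -2880 = -2637 + 2880 = 243$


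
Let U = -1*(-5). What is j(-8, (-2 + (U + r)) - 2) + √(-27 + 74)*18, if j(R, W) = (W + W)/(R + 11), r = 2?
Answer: 2 + 18*√47 ≈ 125.40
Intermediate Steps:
U = 5
j(R, W) = 2*W/(11 + R) (j(R, W) = (2*W)/(11 + R) = 2*W/(11 + R))
j(-8, (-2 + (U + r)) - 2) + √(-27 + 74)*18 = 2*((-2 + (5 + 2)) - 2)/(11 - 8) + √(-27 + 74)*18 = 2*((-2 + 7) - 2)/3 + √47*18 = 2*(5 - 2)*(⅓) + 18*√47 = 2*3*(⅓) + 18*√47 = 2 + 18*√47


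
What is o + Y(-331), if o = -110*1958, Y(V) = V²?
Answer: -105819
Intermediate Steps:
o = -215380
o + Y(-331) = -215380 + (-331)² = -215380 + 109561 = -105819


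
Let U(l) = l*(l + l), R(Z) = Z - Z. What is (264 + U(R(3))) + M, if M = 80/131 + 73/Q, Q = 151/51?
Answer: 5721977/19781 ≈ 289.27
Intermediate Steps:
R(Z) = 0
Q = 151/51 (Q = 151*(1/51) = 151/51 ≈ 2.9608)
U(l) = 2*l**2 (U(l) = l*(2*l) = 2*l**2)
M = 499793/19781 (M = 80/131 + 73/(151/51) = 80*(1/131) + 73*(51/151) = 80/131 + 3723/151 = 499793/19781 ≈ 25.266)
(264 + U(R(3))) + M = (264 + 2*0**2) + 499793/19781 = (264 + 2*0) + 499793/19781 = (264 + 0) + 499793/19781 = 264 + 499793/19781 = 5721977/19781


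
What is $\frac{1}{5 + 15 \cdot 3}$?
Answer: $\frac{1}{50} \approx 0.02$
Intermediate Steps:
$\frac{1}{5 + 15 \cdot 3} = \frac{1}{5 + 45} = \frac{1}{50}$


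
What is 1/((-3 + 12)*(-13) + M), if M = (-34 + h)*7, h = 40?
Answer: -1/75 ≈ -0.013333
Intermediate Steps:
M = 42 (M = (-34 + 40)*7 = 6*7 = 42)
1/((-3 + 12)*(-13) + M) = 1/((-3 + 12)*(-13) + 42) = 1/(9*(-13) + 42) = 1/(-117 + 42) = 1/(-75) = -1/75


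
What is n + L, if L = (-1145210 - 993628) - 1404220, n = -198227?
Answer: -3741285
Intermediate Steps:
L = -3543058 (L = -2138838 - 1404220 = -3543058)
n + L = -198227 - 3543058 = -3741285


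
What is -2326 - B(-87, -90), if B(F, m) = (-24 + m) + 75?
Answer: -2287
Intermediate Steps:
B(F, m) = 51 + m
-2326 - B(-87, -90) = -2326 - (51 - 90) = -2326 - 1*(-39) = -2326 + 39 = -2287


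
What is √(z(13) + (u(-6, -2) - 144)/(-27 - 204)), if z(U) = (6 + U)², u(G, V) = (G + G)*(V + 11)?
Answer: √43813/11 ≈ 19.029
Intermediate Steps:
u(G, V) = 2*G*(11 + V) (u(G, V) = (2*G)*(11 + V) = 2*G*(11 + V))
√(z(13) + (u(-6, -2) - 144)/(-27 - 204)) = √((6 + 13)² + (2*(-6)*(11 - 2) - 144)/(-27 - 204)) = √(19² + (2*(-6)*9 - 144)/(-231)) = √(361 + (-108 - 144)*(-1/231)) = √(361 - 252*(-1/231)) = √(361 + 12/11) = √(3983/11) = √43813/11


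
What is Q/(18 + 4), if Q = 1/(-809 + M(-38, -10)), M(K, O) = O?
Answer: -1/18018 ≈ -5.5500e-5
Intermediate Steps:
Q = -1/819 (Q = 1/(-809 - 10) = 1/(-819) = -1/819 ≈ -0.0012210)
Q/(18 + 4) = -1/(819*(18 + 4)) = -1/819/22 = -1/819*1/22 = -1/18018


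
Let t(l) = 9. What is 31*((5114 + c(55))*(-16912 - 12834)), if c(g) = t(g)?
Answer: -4724051498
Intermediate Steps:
c(g) = 9
31*((5114 + c(55))*(-16912 - 12834)) = 31*((5114 + 9)*(-16912 - 12834)) = 31*(5123*(-29746)) = 31*(-152388758) = -4724051498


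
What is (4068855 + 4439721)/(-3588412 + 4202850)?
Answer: 4254288/307219 ≈ 13.848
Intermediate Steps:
(4068855 + 4439721)/(-3588412 + 4202850) = 8508576/614438 = 8508576*(1/614438) = 4254288/307219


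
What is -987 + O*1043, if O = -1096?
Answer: -1144115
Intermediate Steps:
-987 + O*1043 = -987 - 1096*1043 = -987 - 1143128 = -1144115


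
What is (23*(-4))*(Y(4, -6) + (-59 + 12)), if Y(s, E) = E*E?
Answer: 1012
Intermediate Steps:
Y(s, E) = E²
(23*(-4))*(Y(4, -6) + (-59 + 12)) = (23*(-4))*((-6)² + (-59 + 12)) = -92*(36 - 47) = -92*(-11) = 1012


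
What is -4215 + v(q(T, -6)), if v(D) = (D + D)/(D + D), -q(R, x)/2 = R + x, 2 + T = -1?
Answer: -4214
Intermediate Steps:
T = -3 (T = -2 - 1 = -3)
q(R, x) = -2*R - 2*x (q(R, x) = -2*(R + x) = -2*R - 2*x)
v(D) = 1 (v(D) = (2*D)/((2*D)) = (2*D)*(1/(2*D)) = 1)
-4215 + v(q(T, -6)) = -4215 + 1 = -4214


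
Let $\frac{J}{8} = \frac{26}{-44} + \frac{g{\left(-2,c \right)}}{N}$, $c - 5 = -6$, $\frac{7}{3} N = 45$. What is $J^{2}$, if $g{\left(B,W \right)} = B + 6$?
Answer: $\frac{20757136}{2205225} \approx 9.4127$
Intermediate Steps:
$N = \frac{135}{7}$ ($N = \frac{3}{7} \cdot 45 = \frac{135}{7} \approx 19.286$)
$c = -1$ ($c = 5 - 6 = -1$)
$g{\left(B,W \right)} = 6 + B$
$J = - \frac{4556}{1485}$ ($J = 8 \left(\frac{26}{-44} + \frac{6 - 2}{\frac{135}{7}}\right) = 8 \left(26 \left(- \frac{1}{44}\right) + 4 \cdot \frac{7}{135}\right) = 8 \left(- \frac{13}{22} + \frac{28}{135}\right) = 8 \left(- \frac{1139}{2970}\right) = - \frac{4556}{1485} \approx -3.068$)
$J^{2} = \left(- \frac{4556}{1485}\right)^{2} = \frac{20757136}{2205225}$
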